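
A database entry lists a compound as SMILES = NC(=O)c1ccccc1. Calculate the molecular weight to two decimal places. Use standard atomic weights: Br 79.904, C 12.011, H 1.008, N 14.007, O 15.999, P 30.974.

First, the molecular formula is C7H7NO (counting implicit H from valence).
  C: 7 × 12.011 = 84.077
  H: 7 × 1.008 = 7.056
  N: 1 × 14.007 = 14.007
  O: 1 × 15.999 = 15.999
Sum: 7×12.011 + 7×1.008 + 1×14.007 + 1×15.999 = 121.139 → 121.14 g/mol.

121.14 g/mol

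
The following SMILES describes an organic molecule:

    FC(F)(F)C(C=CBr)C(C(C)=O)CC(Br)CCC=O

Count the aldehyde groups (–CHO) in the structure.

1

The aldehyde motif appears at heavy-atom position 18 in the SMILES.
Other groups present: 1 alkene, 1 ketone.
Aldehyde count: 1.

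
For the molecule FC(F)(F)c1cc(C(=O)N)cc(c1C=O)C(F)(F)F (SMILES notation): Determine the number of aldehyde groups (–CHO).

The aldehyde motif appears at heavy-atom position 14 in the SMILES.
Other groups present: 1 amide.
Aldehyde count: 1.

1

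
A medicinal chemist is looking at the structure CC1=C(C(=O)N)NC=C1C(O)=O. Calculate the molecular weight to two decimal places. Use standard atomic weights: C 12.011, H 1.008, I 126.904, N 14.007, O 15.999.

First, the molecular formula is C7H8N2O3 (counting implicit H from valence).
  C: 7 × 12.011 = 84.077
  H: 8 × 1.008 = 8.064
  N: 2 × 14.007 = 28.014
  O: 3 × 15.999 = 47.997
Sum: 7×12.011 + 8×1.008 + 2×14.007 + 3×15.999 = 168.152 → 168.15 g/mol.

168.15 g/mol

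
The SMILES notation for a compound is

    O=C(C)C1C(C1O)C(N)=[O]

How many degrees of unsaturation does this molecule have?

Molecular formula: C6H9NO3.
DoU = (2C + 2 + N − H − X) / 2, where X is the halogen count and O/S are ignored.
    = (2·6 + 2 + 1 − 9 − 0) / 2 = 6 / 2 = 3.

3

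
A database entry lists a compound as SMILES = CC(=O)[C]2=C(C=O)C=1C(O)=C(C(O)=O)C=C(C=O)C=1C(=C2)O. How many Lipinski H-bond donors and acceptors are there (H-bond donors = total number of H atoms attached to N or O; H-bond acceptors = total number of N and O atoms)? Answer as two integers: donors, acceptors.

3, 7

Donors: find every N or O and count the H atoms it carries.
  atom 3 (O): bond orders sum to 2 → 0 H
  atom 7 (O): bond orders sum to 2 → 0 H
  atom 10 (O): bond orders sum to 1 → 1 H
  atom 13 (O): bond orders sum to 1 → 1 H
  atom 14 (O): bond orders sum to 2 → 0 H
  atom 18 (O): bond orders sum to 2 → 0 H
  atom 22 (O): bond orders sum to 1 → 1 H
Lipinski HBD = 3.
Acceptors: N atoms = 0, O atoms = 7 → HBA = 7.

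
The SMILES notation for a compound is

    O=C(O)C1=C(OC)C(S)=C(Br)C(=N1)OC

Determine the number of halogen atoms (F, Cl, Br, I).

1

Halogen atoms appear at heavy-atom position 11 (1×Br).
Other groups present: 1 carboxylic acid, 2 ether, 1 thiol.
Halogen count: 1.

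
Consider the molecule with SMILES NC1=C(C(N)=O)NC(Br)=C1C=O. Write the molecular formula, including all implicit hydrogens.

C6H6BrN3O2

Walk through each heavy atom and fill implicit hydrogens from standard valence (C 4, N 3, O 2, S 2, halogen 1):
  atom 1: N, bond orders sum to 1 (valence 3) → 2 H
  atom 2: C, bond orders sum to 4 (valence 4) → 0 H
  atom 3: C, bond orders sum to 4 (valence 4) → 0 H
  atom 4: C, bond orders sum to 4 (valence 4) → 0 H
  atom 5: N, bond orders sum to 1 (valence 3) → 2 H
  atom 6: O, bond orders sum to 2 (valence 2) → 0 H
  atom 7: N, bond orders sum to 2 (valence 3) → 1 H
  atom 8: C, bond orders sum to 4 (valence 4) → 0 H
  atom 9: Br (halogen, monovalent) → 0 H
  atom 10: C, bond orders sum to 4 (valence 4) → 0 H
  atom 11: C, bond orders sum to 3 (valence 4) → 1 H
  atom 12: O, bond orders sum to 2 (valence 2) → 0 H
Totals → C:6, H:6, Br:1, N:3, O:2.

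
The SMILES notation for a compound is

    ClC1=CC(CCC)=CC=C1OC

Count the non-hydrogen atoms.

Every atom symbol written in the SMILES (organic subset) is one heavy atom; implicit H are not written.
Heavy atoms by element → C:10, Cl:1, O:1.
Total: 12.

12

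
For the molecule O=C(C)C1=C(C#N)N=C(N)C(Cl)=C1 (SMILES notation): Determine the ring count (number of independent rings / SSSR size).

1

In SMILES, each pair of matching ring-closure digits denotes one ring-closing bond; the number of such bonds equals the number of independent rings.
Ring-closure bonds here: 1.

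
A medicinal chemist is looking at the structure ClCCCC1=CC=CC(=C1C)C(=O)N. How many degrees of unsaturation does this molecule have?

Degree of unsaturation = (number of rings) + (number of π bonds).
Ring closures in the SMILES: 1.
π bonds: 4 double bonds (each 1 DoU) → 4 DoU from unsaturation.
Total DoU = 1 + 4 = 5.

5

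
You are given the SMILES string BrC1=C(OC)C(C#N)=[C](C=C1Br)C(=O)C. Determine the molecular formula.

Walk through each heavy atom and fill implicit hydrogens from standard valence (C 4, N 3, O 2, S 2, halogen 1):
  atom 1: Br (halogen, monovalent) → 0 H
  atom 2: C, bond orders sum to 4 (valence 4) → 0 H
  atom 3: C, bond orders sum to 4 (valence 4) → 0 H
  atom 4: O, bond orders sum to 2 (valence 2) → 0 H
  atom 5: C, bond orders sum to 1 (valence 4) → 3 H
  atom 6: C, bond orders sum to 4 (valence 4) → 0 H
  atom 7: C, bond orders sum to 4 (valence 4) → 0 H
  atom 8: N, bond orders sum to 3 (valence 3) → 0 H
  atom 9: C with explicit H count 0
  atom 10: C, bond orders sum to 3 (valence 4) → 1 H
  atom 11: C, bond orders sum to 4 (valence 4) → 0 H
  atom 12: Br (halogen, monovalent) → 0 H
  atom 13: C, bond orders sum to 4 (valence 4) → 0 H
  atom 14: O, bond orders sum to 2 (valence 2) → 0 H
  atom 15: C, bond orders sum to 1 (valence 4) → 3 H
Totals → C:10, H:7, Br:2, N:1, O:2.
In Hill order: C10H7Br2NO2.

C10H7Br2NO2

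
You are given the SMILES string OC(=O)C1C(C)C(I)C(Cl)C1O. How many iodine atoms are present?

1

Scan the SMILES for I atoms (remember two-letter symbols like Cl and Br are single atoms).
Iodine count: 1.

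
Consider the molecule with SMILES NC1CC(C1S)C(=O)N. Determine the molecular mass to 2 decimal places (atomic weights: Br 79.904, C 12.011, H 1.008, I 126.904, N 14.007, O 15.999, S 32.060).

First, the molecular formula is C5H10N2OS (counting implicit H from valence).
  C: 5 × 12.011 = 60.055
  H: 10 × 1.008 = 10.080
  N: 2 × 14.007 = 28.014
  O: 1 × 15.999 = 15.999
  S: 1 × 32.060 = 32.060
Sum: 5×12.011 + 10×1.008 + 2×14.007 + 1×15.999 + 1×32.060 = 146.208 → 146.21 g/mol.

146.21 g/mol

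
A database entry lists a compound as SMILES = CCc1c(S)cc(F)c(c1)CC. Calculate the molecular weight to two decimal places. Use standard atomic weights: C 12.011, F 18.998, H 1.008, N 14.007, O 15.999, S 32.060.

First, the molecular formula is C10H13FS (counting implicit H from valence).
  C: 10 × 12.011 = 120.110
  F: 1 × 18.998 = 18.998
  H: 13 × 1.008 = 13.104
  S: 1 × 32.060 = 32.060
Sum: 10×12.011 + 1×18.998 + 13×1.008 + 1×32.060 = 184.272 → 184.27 g/mol.

184.27 g/mol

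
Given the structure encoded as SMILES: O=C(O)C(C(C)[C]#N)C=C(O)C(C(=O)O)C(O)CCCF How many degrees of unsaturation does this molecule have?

5

Molecular formula: C13H18FNO6.
DoU = (2C + 2 + N − H − X) / 2, where X is the halogen count and O/S are ignored.
    = (2·13 + 2 + 1 − 18 − 1) / 2 = 10 / 2 = 5.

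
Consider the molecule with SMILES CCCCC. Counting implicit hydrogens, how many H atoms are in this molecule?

Walk through each heavy atom and fill implicit hydrogens from standard valence (C 4, N 3, O 2, S 2, halogen 1):
  atom 1: C, bond orders sum to 1 (valence 4) → 3 H
  atom 2: C, bond orders sum to 2 (valence 4) → 2 H
  atom 3: C, bond orders sum to 2 (valence 4) → 2 H
  atom 4: C, bond orders sum to 2 (valence 4) → 2 H
  atom 5: C, bond orders sum to 1 (valence 4) → 3 H
Total hydrogens: 12.

12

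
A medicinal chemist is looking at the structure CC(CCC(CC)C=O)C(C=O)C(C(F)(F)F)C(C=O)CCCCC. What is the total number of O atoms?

Scan the SMILES for O atoms (remember two-letter symbols like Cl and Br are single atoms).
Oxygen count: 3.

3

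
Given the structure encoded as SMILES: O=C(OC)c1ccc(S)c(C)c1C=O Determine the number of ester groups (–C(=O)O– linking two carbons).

1

The ester motif appears at heavy-atom position 2 in the SMILES.
Other groups present: 1 aldehyde, 1 thiol.
Ester count: 1.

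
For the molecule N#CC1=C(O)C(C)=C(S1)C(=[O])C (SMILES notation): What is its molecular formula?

Walk through each heavy atom and fill implicit hydrogens from standard valence (C 4, N 3, O 2, S 2, halogen 1):
  atom 1: N, bond orders sum to 3 (valence 3) → 0 H
  atom 2: C, bond orders sum to 4 (valence 4) → 0 H
  atom 3: C, bond orders sum to 4 (valence 4) → 0 H
  atom 4: C, bond orders sum to 4 (valence 4) → 0 H
  atom 5: O, bond orders sum to 1 (valence 2) → 1 H
  atom 6: C, bond orders sum to 4 (valence 4) → 0 H
  atom 7: C, bond orders sum to 1 (valence 4) → 3 H
  atom 8: C, bond orders sum to 4 (valence 4) → 0 H
  atom 9: S, bond orders sum to 2 (valence 2) → 0 H
  atom 10: C, bond orders sum to 4 (valence 4) → 0 H
  atom 11: O with explicit H count 0
  atom 12: C, bond orders sum to 1 (valence 4) → 3 H
Totals → C:8, H:7, N:1, O:2, S:1.
In Hill order: C8H7NO2S.

C8H7NO2S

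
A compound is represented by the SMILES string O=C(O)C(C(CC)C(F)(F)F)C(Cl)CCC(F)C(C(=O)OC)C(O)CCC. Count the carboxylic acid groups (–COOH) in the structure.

1

The carboxylic acid motif appears at heavy-atom position 2 in the SMILES.
Other groups present: 1 ester, 1 hydroxyl.
Carboxylic acid count: 1.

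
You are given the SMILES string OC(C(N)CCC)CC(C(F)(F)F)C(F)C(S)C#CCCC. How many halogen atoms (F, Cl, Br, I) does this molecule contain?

Halogen atoms appear at heavy-atom positions 11, 12, 13, 15 (4×F).
Other groups present: 1 alkyne, 1 hydroxyl, 1 primary amine, 1 thiol.
Halogen count: 4.

4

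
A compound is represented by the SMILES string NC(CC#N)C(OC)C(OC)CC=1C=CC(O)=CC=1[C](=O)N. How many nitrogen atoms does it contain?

3

Scan the SMILES for N atoms (remember two-letter symbols like Cl and Br are single atoms).
Nitrogen count: 3.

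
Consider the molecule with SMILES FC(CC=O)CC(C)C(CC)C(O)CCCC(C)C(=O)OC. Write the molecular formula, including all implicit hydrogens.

C17H31FO4

Walk through each heavy atom and fill implicit hydrogens from standard valence (C 4, N 3, O 2, S 2, halogen 1):
  atom 1: F (halogen, monovalent) → 0 H
  atom 2: C, bond orders sum to 3 (valence 4) → 1 H
  atom 3: C, bond orders sum to 2 (valence 4) → 2 H
  atom 4: C, bond orders sum to 3 (valence 4) → 1 H
  atom 5: O, bond orders sum to 2 (valence 2) → 0 H
  atom 6: C, bond orders sum to 2 (valence 4) → 2 H
  atom 7: C, bond orders sum to 3 (valence 4) → 1 H
  atom 8: C, bond orders sum to 1 (valence 4) → 3 H
  atom 9: C, bond orders sum to 3 (valence 4) → 1 H
  atom 10: C, bond orders sum to 2 (valence 4) → 2 H
  atom 11: C, bond orders sum to 1 (valence 4) → 3 H
  atom 12: C, bond orders sum to 3 (valence 4) → 1 H
  atom 13: O, bond orders sum to 1 (valence 2) → 1 H
  atom 14: C, bond orders sum to 2 (valence 4) → 2 H
  atom 15: C, bond orders sum to 2 (valence 4) → 2 H
  atom 16: C, bond orders sum to 2 (valence 4) → 2 H
  atom 17: C, bond orders sum to 3 (valence 4) → 1 H
  atom 18: C, bond orders sum to 1 (valence 4) → 3 H
  atom 19: C, bond orders sum to 4 (valence 4) → 0 H
  atom 20: O, bond orders sum to 2 (valence 2) → 0 H
  atom 21: O, bond orders sum to 2 (valence 2) → 0 H
  atom 22: C, bond orders sum to 1 (valence 4) → 3 H
Totals → C:17, H:31, F:1, O:4.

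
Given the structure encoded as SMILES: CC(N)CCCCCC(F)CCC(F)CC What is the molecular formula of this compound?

Walk through each heavy atom and fill implicit hydrogens from standard valence (C 4, N 3, O 2, S 2, halogen 1):
  atom 1: C, bond orders sum to 1 (valence 4) → 3 H
  atom 2: C, bond orders sum to 3 (valence 4) → 1 H
  atom 3: N, bond orders sum to 1 (valence 3) → 2 H
  atom 4: C, bond orders sum to 2 (valence 4) → 2 H
  atom 5: C, bond orders sum to 2 (valence 4) → 2 H
  atom 6: C, bond orders sum to 2 (valence 4) → 2 H
  atom 7: C, bond orders sum to 2 (valence 4) → 2 H
  atom 8: C, bond orders sum to 2 (valence 4) → 2 H
  atom 9: C, bond orders sum to 3 (valence 4) → 1 H
  atom 10: F (halogen, monovalent) → 0 H
  atom 11: C, bond orders sum to 2 (valence 4) → 2 H
  atom 12: C, bond orders sum to 2 (valence 4) → 2 H
  atom 13: C, bond orders sum to 3 (valence 4) → 1 H
  atom 14: F (halogen, monovalent) → 0 H
  atom 15: C, bond orders sum to 2 (valence 4) → 2 H
  atom 16: C, bond orders sum to 1 (valence 4) → 3 H
Totals → C:13, H:27, F:2, N:1.
In Hill order: C13H27F2N.

C13H27F2N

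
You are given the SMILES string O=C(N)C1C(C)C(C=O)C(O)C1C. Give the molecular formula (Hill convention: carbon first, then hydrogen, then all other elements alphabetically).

C9H15NO3

Walk through each heavy atom and fill implicit hydrogens from standard valence (C 4, N 3, O 2, S 2, halogen 1):
  atom 1: O, bond orders sum to 2 (valence 2) → 0 H
  atom 2: C, bond orders sum to 4 (valence 4) → 0 H
  atom 3: N, bond orders sum to 1 (valence 3) → 2 H
  atom 4: C, bond orders sum to 3 (valence 4) → 1 H
  atom 5: C, bond orders sum to 3 (valence 4) → 1 H
  atom 6: C, bond orders sum to 1 (valence 4) → 3 H
  atom 7: C, bond orders sum to 3 (valence 4) → 1 H
  atom 8: C, bond orders sum to 3 (valence 4) → 1 H
  atom 9: O, bond orders sum to 2 (valence 2) → 0 H
  atom 10: C, bond orders sum to 3 (valence 4) → 1 H
  atom 11: O, bond orders sum to 1 (valence 2) → 1 H
  atom 12: C, bond orders sum to 3 (valence 4) → 1 H
  atom 13: C, bond orders sum to 1 (valence 4) → 3 H
Totals → C:9, H:15, N:1, O:3.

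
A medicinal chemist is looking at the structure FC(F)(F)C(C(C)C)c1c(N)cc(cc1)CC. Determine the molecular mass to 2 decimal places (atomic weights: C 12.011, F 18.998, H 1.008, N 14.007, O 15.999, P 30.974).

First, the molecular formula is C13H18F3N (counting implicit H from valence).
  C: 13 × 12.011 = 156.143
  F: 3 × 18.998 = 56.994
  H: 18 × 1.008 = 18.144
  N: 1 × 14.007 = 14.007
Sum: 13×12.011 + 3×18.998 + 18×1.008 + 1×14.007 = 245.288 → 245.29 g/mol.

245.29 g/mol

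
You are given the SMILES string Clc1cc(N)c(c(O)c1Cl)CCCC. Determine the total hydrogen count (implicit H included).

13

Walk through each heavy atom and fill implicit hydrogens from standard valence (C 4, N 3, O 2, S 2, halogen 1); for lowercase aromatic atoms, an aromatic c carries 1 H when it has two neighbours and 0 H with three, and aromatic n carries 0 H:
  atom 1: Cl (halogen, monovalent) → 0 H
  atom 2: aromatic c, 3 neighbours → 0 H
  atom 3: aromatic c, 2 neighbours → 1 H
  atom 4: aromatic c, 3 neighbours → 0 H
  atom 5: N, bond orders sum to 1 (valence 3) → 2 H
  atom 6: aromatic c, 3 neighbours → 0 H
  atom 7: aromatic c, 3 neighbours → 0 H
  atom 8: O, bond orders sum to 1 (valence 2) → 1 H
  atom 9: aromatic c, 3 neighbours → 0 H
  atom 10: Cl (halogen, monovalent) → 0 H
  atom 11: C, bond orders sum to 2 (valence 4) → 2 H
  atom 12: C, bond orders sum to 2 (valence 4) → 2 H
  atom 13: C, bond orders sum to 2 (valence 4) → 2 H
  atom 14: C, bond orders sum to 1 (valence 4) → 3 H
Total hydrogens: 13.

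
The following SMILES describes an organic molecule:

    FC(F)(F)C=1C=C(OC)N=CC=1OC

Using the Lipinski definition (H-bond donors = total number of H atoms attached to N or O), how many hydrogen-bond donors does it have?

0

Donors: find every N or O and count the H atoms it carries.
  atom 8 (O): bond orders sum to 2 → 0 H
  atom 10 (N): bond orders sum to 3 → 0 H
  atom 13 (O): bond orders sum to 2 → 0 H
Lipinski HBD = 0.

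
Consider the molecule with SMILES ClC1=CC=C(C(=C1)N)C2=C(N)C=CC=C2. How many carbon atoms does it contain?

12

Count every carbon token in the SMILES (each C, including those in ring-closure positions and inside branches).
Carbon count: 12.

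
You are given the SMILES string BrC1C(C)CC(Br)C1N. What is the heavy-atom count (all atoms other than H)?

Every atom symbol written in the SMILES (organic subset) is one heavy atom; implicit H are not written.
Heavy atoms by element → Br:2, C:6, N:1.
Total: 9.

9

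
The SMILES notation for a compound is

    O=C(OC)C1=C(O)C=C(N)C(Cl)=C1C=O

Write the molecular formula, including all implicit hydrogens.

Walk through each heavy atom and fill implicit hydrogens from standard valence (C 4, N 3, O 2, S 2, halogen 1):
  atom 1: O, bond orders sum to 2 (valence 2) → 0 H
  atom 2: C, bond orders sum to 4 (valence 4) → 0 H
  atom 3: O, bond orders sum to 2 (valence 2) → 0 H
  atom 4: C, bond orders sum to 1 (valence 4) → 3 H
  atom 5: C, bond orders sum to 4 (valence 4) → 0 H
  atom 6: C, bond orders sum to 4 (valence 4) → 0 H
  atom 7: O, bond orders sum to 1 (valence 2) → 1 H
  atom 8: C, bond orders sum to 3 (valence 4) → 1 H
  atom 9: C, bond orders sum to 4 (valence 4) → 0 H
  atom 10: N, bond orders sum to 1 (valence 3) → 2 H
  atom 11: C, bond orders sum to 4 (valence 4) → 0 H
  atom 12: Cl (halogen, monovalent) → 0 H
  atom 13: C, bond orders sum to 4 (valence 4) → 0 H
  atom 14: C, bond orders sum to 3 (valence 4) → 1 H
  atom 15: O, bond orders sum to 2 (valence 2) → 0 H
Totals → C:9, H:8, Cl:1, N:1, O:4.

C9H8ClNO4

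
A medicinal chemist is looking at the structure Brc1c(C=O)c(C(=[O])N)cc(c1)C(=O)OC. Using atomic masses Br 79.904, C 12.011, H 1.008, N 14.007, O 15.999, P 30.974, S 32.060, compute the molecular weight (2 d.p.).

First, the molecular formula is C10H8BrNO4 (counting implicit H from valence).
  Br: 1 × 79.904 = 79.904
  C: 10 × 12.011 = 120.110
  H: 8 × 1.008 = 8.064
  N: 1 × 14.007 = 14.007
  O: 4 × 15.999 = 63.996
Sum: 1×79.904 + 10×12.011 + 8×1.008 + 1×14.007 + 4×15.999 = 286.081 → 286.08 g/mol.

286.08 g/mol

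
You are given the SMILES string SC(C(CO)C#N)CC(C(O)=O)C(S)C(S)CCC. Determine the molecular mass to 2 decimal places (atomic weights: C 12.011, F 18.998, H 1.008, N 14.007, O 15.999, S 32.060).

First, the molecular formula is C12H21NO3S3 (counting implicit H from valence).
  C: 12 × 12.011 = 144.132
  H: 21 × 1.008 = 21.168
  N: 1 × 14.007 = 14.007
  O: 3 × 15.999 = 47.997
  S: 3 × 32.060 = 96.180
Sum: 12×12.011 + 21×1.008 + 1×14.007 + 3×15.999 + 3×32.060 = 323.484 → 323.48 g/mol.

323.48 g/mol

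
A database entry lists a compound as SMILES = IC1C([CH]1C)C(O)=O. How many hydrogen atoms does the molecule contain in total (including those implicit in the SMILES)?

7

Walk through each heavy atom and fill implicit hydrogens from standard valence (C 4, N 3, O 2, S 2, halogen 1):
  atom 1: I (halogen, monovalent) → 0 H
  atom 2: C, bond orders sum to 3 (valence 4) → 1 H
  atom 3: C, bond orders sum to 3 (valence 4) → 1 H
  atom 4: C with explicit H count 1
  atom 5: C, bond orders sum to 1 (valence 4) → 3 H
  atom 6: C, bond orders sum to 4 (valence 4) → 0 H
  atom 7: O, bond orders sum to 1 (valence 2) → 1 H
  atom 8: O, bond orders sum to 2 (valence 2) → 0 H
Total hydrogens: 7.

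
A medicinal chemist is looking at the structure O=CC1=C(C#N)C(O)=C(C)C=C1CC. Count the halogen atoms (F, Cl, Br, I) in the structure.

Scan the SMILES for the halogen motif — none present.
Groups that are present: 1 aldehyde, 1 hydroxyl, 1 nitrile.

0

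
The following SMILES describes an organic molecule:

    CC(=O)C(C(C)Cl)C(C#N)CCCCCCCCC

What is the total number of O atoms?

Scan the SMILES for O atoms (remember two-letter symbols like Cl and Br are single atoms).
Oxygen count: 1.

1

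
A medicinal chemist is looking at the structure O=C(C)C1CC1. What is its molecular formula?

Walk through each heavy atom and fill implicit hydrogens from standard valence (C 4, N 3, O 2, S 2, halogen 1):
  atom 1: O, bond orders sum to 2 (valence 2) → 0 H
  atom 2: C, bond orders sum to 4 (valence 4) → 0 H
  atom 3: C, bond orders sum to 1 (valence 4) → 3 H
  atom 4: C, bond orders sum to 3 (valence 4) → 1 H
  atom 5: C, bond orders sum to 2 (valence 4) → 2 H
  atom 6: C, bond orders sum to 2 (valence 4) → 2 H
Totals → C:5, H:8, O:1.
In Hill order: C5H8O.

C5H8O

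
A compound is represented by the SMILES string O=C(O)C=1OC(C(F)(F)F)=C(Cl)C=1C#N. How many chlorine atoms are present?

1

Scan the SMILES for Cl atoms (remember two-letter symbols like Cl and Br are single atoms).
Chlorine count: 1.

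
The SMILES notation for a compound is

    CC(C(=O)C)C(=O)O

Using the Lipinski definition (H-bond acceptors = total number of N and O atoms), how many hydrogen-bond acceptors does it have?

N atoms: 0; O atoms: 3.
Lipinski HBA = 0 + 3 = 3.

3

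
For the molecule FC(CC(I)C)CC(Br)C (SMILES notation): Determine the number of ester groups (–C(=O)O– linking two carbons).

0

Scan the SMILES for the ester motif — none present.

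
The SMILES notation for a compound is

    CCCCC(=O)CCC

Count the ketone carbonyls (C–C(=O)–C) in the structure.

1

The ketone motif appears at heavy-atom position 5 in the SMILES.
Ketone count: 1.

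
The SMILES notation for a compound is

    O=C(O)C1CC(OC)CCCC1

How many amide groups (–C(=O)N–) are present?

0

Scan the SMILES for the amide motif — none present.
Groups that are present: 1 carboxylic acid, 1 ether.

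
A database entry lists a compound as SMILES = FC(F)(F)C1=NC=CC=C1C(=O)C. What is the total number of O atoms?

1

Scan the SMILES for O atoms (remember two-letter symbols like Cl and Br are single atoms).
Oxygen count: 1.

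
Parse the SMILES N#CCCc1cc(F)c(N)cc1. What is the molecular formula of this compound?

Walk through each heavy atom and fill implicit hydrogens from standard valence (C 4, N 3, O 2, S 2, halogen 1); for lowercase aromatic atoms, an aromatic c carries 1 H when it has two neighbours and 0 H with three, and aromatic n carries 0 H:
  atom 1: N, bond orders sum to 3 (valence 3) → 0 H
  atom 2: C, bond orders sum to 4 (valence 4) → 0 H
  atom 3: C, bond orders sum to 2 (valence 4) → 2 H
  atom 4: C, bond orders sum to 2 (valence 4) → 2 H
  atom 5: aromatic c, 3 neighbours → 0 H
  atom 6: aromatic c, 2 neighbours → 1 H
  atom 7: aromatic c, 3 neighbours → 0 H
  atom 8: F (halogen, monovalent) → 0 H
  atom 9: aromatic c, 3 neighbours → 0 H
  atom 10: N, bond orders sum to 1 (valence 3) → 2 H
  atom 11: aromatic c, 2 neighbours → 1 H
  atom 12: aromatic c, 2 neighbours → 1 H
Totals → C:9, H:9, F:1, N:2.

C9H9FN2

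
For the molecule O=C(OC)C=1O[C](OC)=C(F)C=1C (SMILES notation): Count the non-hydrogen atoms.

Every atom symbol written in the SMILES (organic subset) is one heavy atom; implicit H are not written.
Heavy atoms by element → C:8, F:1, O:4.
Total: 13.

13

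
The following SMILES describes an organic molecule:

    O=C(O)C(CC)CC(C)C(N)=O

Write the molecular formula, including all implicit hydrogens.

Walk through each heavy atom and fill implicit hydrogens from standard valence (C 4, N 3, O 2, S 2, halogen 1):
  atom 1: O, bond orders sum to 2 (valence 2) → 0 H
  atom 2: C, bond orders sum to 4 (valence 4) → 0 H
  atom 3: O, bond orders sum to 1 (valence 2) → 1 H
  atom 4: C, bond orders sum to 3 (valence 4) → 1 H
  atom 5: C, bond orders sum to 2 (valence 4) → 2 H
  atom 6: C, bond orders sum to 1 (valence 4) → 3 H
  atom 7: C, bond orders sum to 2 (valence 4) → 2 H
  atom 8: C, bond orders sum to 3 (valence 4) → 1 H
  atom 9: C, bond orders sum to 1 (valence 4) → 3 H
  atom 10: C, bond orders sum to 4 (valence 4) → 0 H
  atom 11: N, bond orders sum to 1 (valence 3) → 2 H
  atom 12: O, bond orders sum to 2 (valence 2) → 0 H
Totals → C:8, H:15, N:1, O:3.
In Hill order: C8H15NO3.

C8H15NO3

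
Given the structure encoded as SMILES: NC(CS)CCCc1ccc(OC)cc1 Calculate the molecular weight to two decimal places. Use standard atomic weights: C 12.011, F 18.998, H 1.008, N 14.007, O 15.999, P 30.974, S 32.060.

First, the molecular formula is C12H19NOS (counting implicit H from valence).
  C: 12 × 12.011 = 144.132
  H: 19 × 1.008 = 19.152
  N: 1 × 14.007 = 14.007
  O: 1 × 15.999 = 15.999
  S: 1 × 32.060 = 32.060
Sum: 12×12.011 + 19×1.008 + 1×14.007 + 1×15.999 + 1×32.060 = 225.350 → 225.35 g/mol.

225.35 g/mol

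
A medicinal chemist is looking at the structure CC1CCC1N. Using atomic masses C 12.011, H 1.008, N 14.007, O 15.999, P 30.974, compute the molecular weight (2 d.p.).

85.15 g/mol

First, the molecular formula is C5H11N (counting implicit H from valence).
  C: 5 × 12.011 = 60.055
  H: 11 × 1.008 = 11.088
  N: 1 × 14.007 = 14.007
Sum: 5×12.011 + 11×1.008 + 1×14.007 = 85.150 → 85.15 g/mol.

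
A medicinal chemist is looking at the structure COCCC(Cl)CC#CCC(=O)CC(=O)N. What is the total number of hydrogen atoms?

Walk through each heavy atom and fill implicit hydrogens from standard valence (C 4, N 3, O 2, S 2, halogen 1):
  atom 1: C, bond orders sum to 1 (valence 4) → 3 H
  atom 2: O, bond orders sum to 2 (valence 2) → 0 H
  atom 3: C, bond orders sum to 2 (valence 4) → 2 H
  atom 4: C, bond orders sum to 2 (valence 4) → 2 H
  atom 5: C, bond orders sum to 3 (valence 4) → 1 H
  atom 6: Cl (halogen, monovalent) → 0 H
  atom 7: C, bond orders sum to 2 (valence 4) → 2 H
  atom 8: C, bond orders sum to 4 (valence 4) → 0 H
  atom 9: C, bond orders sum to 4 (valence 4) → 0 H
  atom 10: C, bond orders sum to 2 (valence 4) → 2 H
  atom 11: C, bond orders sum to 4 (valence 4) → 0 H
  atom 12: O, bond orders sum to 2 (valence 2) → 0 H
  atom 13: C, bond orders sum to 2 (valence 4) → 2 H
  atom 14: C, bond orders sum to 4 (valence 4) → 0 H
  atom 15: O, bond orders sum to 2 (valence 2) → 0 H
  atom 16: N, bond orders sum to 1 (valence 3) → 2 H
Total hydrogens: 16.

16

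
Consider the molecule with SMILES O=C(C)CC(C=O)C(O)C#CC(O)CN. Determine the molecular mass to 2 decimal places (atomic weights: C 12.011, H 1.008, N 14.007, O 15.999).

213.23 g/mol

First, the molecular formula is C10H15NO4 (counting implicit H from valence).
  C: 10 × 12.011 = 120.110
  H: 15 × 1.008 = 15.120
  N: 1 × 14.007 = 14.007
  O: 4 × 15.999 = 63.996
Sum: 10×12.011 + 15×1.008 + 1×14.007 + 4×15.999 = 213.233 → 213.23 g/mol.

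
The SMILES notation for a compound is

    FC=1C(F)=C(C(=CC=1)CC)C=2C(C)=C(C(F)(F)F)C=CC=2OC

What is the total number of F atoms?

5

Scan the SMILES for F atoms (remember two-letter symbols like Cl and Br are single atoms).
Fluorine count: 5.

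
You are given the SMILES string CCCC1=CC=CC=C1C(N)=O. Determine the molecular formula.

C10H13NO

Walk through each heavy atom and fill implicit hydrogens from standard valence (C 4, N 3, O 2, S 2, halogen 1):
  atom 1: C, bond orders sum to 1 (valence 4) → 3 H
  atom 2: C, bond orders sum to 2 (valence 4) → 2 H
  atom 3: C, bond orders sum to 2 (valence 4) → 2 H
  atom 4: C, bond orders sum to 4 (valence 4) → 0 H
  atom 5: C, bond orders sum to 3 (valence 4) → 1 H
  atom 6: C, bond orders sum to 3 (valence 4) → 1 H
  atom 7: C, bond orders sum to 3 (valence 4) → 1 H
  atom 8: C, bond orders sum to 3 (valence 4) → 1 H
  atom 9: C, bond orders sum to 4 (valence 4) → 0 H
  atom 10: C, bond orders sum to 4 (valence 4) → 0 H
  atom 11: N, bond orders sum to 1 (valence 3) → 2 H
  atom 12: O, bond orders sum to 2 (valence 2) → 0 H
Totals → C:10, H:13, N:1, O:1.
In Hill order: C10H13NO.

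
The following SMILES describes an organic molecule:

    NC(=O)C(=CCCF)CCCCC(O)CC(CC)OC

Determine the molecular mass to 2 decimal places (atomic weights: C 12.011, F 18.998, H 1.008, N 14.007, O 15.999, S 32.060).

289.39 g/mol

First, the molecular formula is C15H28FNO3 (counting implicit H from valence).
  C: 15 × 12.011 = 180.165
  F: 1 × 18.998 = 18.998
  H: 28 × 1.008 = 28.224
  N: 1 × 14.007 = 14.007
  O: 3 × 15.999 = 47.997
Sum: 15×12.011 + 1×18.998 + 28×1.008 + 1×14.007 + 3×15.999 = 289.391 → 289.39 g/mol.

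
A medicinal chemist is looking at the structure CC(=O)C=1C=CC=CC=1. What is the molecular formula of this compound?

Walk through each heavy atom and fill implicit hydrogens from standard valence (C 4, N 3, O 2, S 2, halogen 1):
  atom 1: C, bond orders sum to 1 (valence 4) → 3 H
  atom 2: C, bond orders sum to 4 (valence 4) → 0 H
  atom 3: O, bond orders sum to 2 (valence 2) → 0 H
  atom 4: C, bond orders sum to 4 (valence 4) → 0 H
  atom 5: C, bond orders sum to 3 (valence 4) → 1 H
  atom 6: C, bond orders sum to 3 (valence 4) → 1 H
  atom 7: C, bond orders sum to 3 (valence 4) → 1 H
  atom 8: C, bond orders sum to 3 (valence 4) → 1 H
  atom 9: C, bond orders sum to 3 (valence 4) → 1 H
Totals → C:8, H:8, O:1.

C8H8O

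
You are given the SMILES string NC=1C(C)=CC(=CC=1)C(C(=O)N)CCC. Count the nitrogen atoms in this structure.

2

Scan the SMILES for N atoms (remember two-letter symbols like Cl and Br are single atoms).
Nitrogen count: 2.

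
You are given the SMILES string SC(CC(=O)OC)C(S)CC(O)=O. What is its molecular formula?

Walk through each heavy atom and fill implicit hydrogens from standard valence (C 4, N 3, O 2, S 2, halogen 1):
  atom 1: S, bond orders sum to 1 (valence 2) → 1 H
  atom 2: C, bond orders sum to 3 (valence 4) → 1 H
  atom 3: C, bond orders sum to 2 (valence 4) → 2 H
  atom 4: C, bond orders sum to 4 (valence 4) → 0 H
  atom 5: O, bond orders sum to 2 (valence 2) → 0 H
  atom 6: O, bond orders sum to 2 (valence 2) → 0 H
  atom 7: C, bond orders sum to 1 (valence 4) → 3 H
  atom 8: C, bond orders sum to 3 (valence 4) → 1 H
  atom 9: S, bond orders sum to 1 (valence 2) → 1 H
  atom 10: C, bond orders sum to 2 (valence 4) → 2 H
  atom 11: C, bond orders sum to 4 (valence 4) → 0 H
  atom 12: O, bond orders sum to 1 (valence 2) → 1 H
  atom 13: O, bond orders sum to 2 (valence 2) → 0 H
Totals → C:7, H:12, O:4, S:2.
In Hill order: C7H12O4S2.

C7H12O4S2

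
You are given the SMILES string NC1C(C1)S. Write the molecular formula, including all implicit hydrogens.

Walk through each heavy atom and fill implicit hydrogens from standard valence (C 4, N 3, O 2, S 2, halogen 1):
  atom 1: N, bond orders sum to 1 (valence 3) → 2 H
  atom 2: C, bond orders sum to 3 (valence 4) → 1 H
  atom 3: C, bond orders sum to 3 (valence 4) → 1 H
  atom 4: C, bond orders sum to 2 (valence 4) → 2 H
  atom 5: S, bond orders sum to 1 (valence 2) → 1 H
Totals → C:3, H:7, N:1, S:1.
In Hill order: C3H7NS.

C3H7NS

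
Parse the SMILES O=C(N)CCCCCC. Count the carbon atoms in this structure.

Count every carbon token in the SMILES (each C, including those in ring-closure positions and inside branches).
Carbon count: 7.

7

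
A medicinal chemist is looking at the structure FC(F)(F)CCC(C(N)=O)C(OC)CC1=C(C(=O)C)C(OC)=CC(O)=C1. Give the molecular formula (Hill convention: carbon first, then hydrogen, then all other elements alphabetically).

Walk through each heavy atom and fill implicit hydrogens from standard valence (C 4, N 3, O 2, S 2, halogen 1):
  atom 1: F (halogen, monovalent) → 0 H
  atom 2: C, bond orders sum to 4 (valence 4) → 0 H
  atom 3: F (halogen, monovalent) → 0 H
  atom 4: F (halogen, monovalent) → 0 H
  atom 5: C, bond orders sum to 2 (valence 4) → 2 H
  atom 6: C, bond orders sum to 2 (valence 4) → 2 H
  atom 7: C, bond orders sum to 3 (valence 4) → 1 H
  atom 8: C, bond orders sum to 4 (valence 4) → 0 H
  atom 9: N, bond orders sum to 1 (valence 3) → 2 H
  atom 10: O, bond orders sum to 2 (valence 2) → 0 H
  atom 11: C, bond orders sum to 3 (valence 4) → 1 H
  atom 12: O, bond orders sum to 2 (valence 2) → 0 H
  atom 13: C, bond orders sum to 1 (valence 4) → 3 H
  atom 14: C, bond orders sum to 2 (valence 4) → 2 H
  atom 15: C, bond orders sum to 4 (valence 4) → 0 H
  atom 16: C, bond orders sum to 4 (valence 4) → 0 H
  atom 17: C, bond orders sum to 4 (valence 4) → 0 H
  atom 18: O, bond orders sum to 2 (valence 2) → 0 H
  atom 19: C, bond orders sum to 1 (valence 4) → 3 H
  atom 20: C, bond orders sum to 4 (valence 4) → 0 H
  atom 21: O, bond orders sum to 2 (valence 2) → 0 H
  atom 22: C, bond orders sum to 1 (valence 4) → 3 H
  atom 23: C, bond orders sum to 3 (valence 4) → 1 H
  atom 24: C, bond orders sum to 4 (valence 4) → 0 H
  atom 25: O, bond orders sum to 1 (valence 2) → 1 H
  atom 26: C, bond orders sum to 3 (valence 4) → 1 H
Totals → C:17, H:22, F:3, N:1, O:5.

C17H22F3NO5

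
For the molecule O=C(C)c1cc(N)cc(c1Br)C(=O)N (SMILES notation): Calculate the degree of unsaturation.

6

Molecular formula: C9H9BrN2O2.
DoU = (2C + 2 + N − H − X) / 2, where X is the halogen count and O/S are ignored.
    = (2·9 + 2 + 2 − 9 − 1) / 2 = 12 / 2 = 6.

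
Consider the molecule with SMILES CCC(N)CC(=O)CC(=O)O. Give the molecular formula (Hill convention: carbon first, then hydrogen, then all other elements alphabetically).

C7H13NO3

Walk through each heavy atom and fill implicit hydrogens from standard valence (C 4, N 3, O 2, S 2, halogen 1):
  atom 1: C, bond orders sum to 1 (valence 4) → 3 H
  atom 2: C, bond orders sum to 2 (valence 4) → 2 H
  atom 3: C, bond orders sum to 3 (valence 4) → 1 H
  atom 4: N, bond orders sum to 1 (valence 3) → 2 H
  atom 5: C, bond orders sum to 2 (valence 4) → 2 H
  atom 6: C, bond orders sum to 4 (valence 4) → 0 H
  atom 7: O, bond orders sum to 2 (valence 2) → 0 H
  atom 8: C, bond orders sum to 2 (valence 4) → 2 H
  atom 9: C, bond orders sum to 4 (valence 4) → 0 H
  atom 10: O, bond orders sum to 2 (valence 2) → 0 H
  atom 11: O, bond orders sum to 1 (valence 2) → 1 H
Totals → C:7, H:13, N:1, O:3.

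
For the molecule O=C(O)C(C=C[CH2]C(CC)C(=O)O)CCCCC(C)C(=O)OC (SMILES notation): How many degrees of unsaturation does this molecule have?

4

Degree of unsaturation = (number of rings) + (number of π bonds).
Ring closures in the SMILES: 0.
π bonds: 4 double bonds (each 1 DoU) → 4 DoU from unsaturation.
Total DoU = 0 + 4 = 4.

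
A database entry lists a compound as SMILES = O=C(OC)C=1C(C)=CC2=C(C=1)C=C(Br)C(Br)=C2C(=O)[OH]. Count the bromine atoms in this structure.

Scan the SMILES for Br atoms (remember two-letter symbols like Cl and Br are single atoms).
Bromine count: 2.

2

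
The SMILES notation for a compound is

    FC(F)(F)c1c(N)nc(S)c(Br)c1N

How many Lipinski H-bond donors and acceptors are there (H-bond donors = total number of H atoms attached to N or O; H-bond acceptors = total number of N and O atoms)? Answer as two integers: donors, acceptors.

Donors: find every N or O and count the H atoms it carries.
  atom 7 (N): bond orders sum to 1 → 2 H
  atom 8 (N): bond orders sum to 3 → 0 H
  atom 14 (N): bond orders sum to 1 → 2 H
Lipinski HBD = 4.
Acceptors: N atoms = 3, O atoms = 0 → HBA = 3.

4, 3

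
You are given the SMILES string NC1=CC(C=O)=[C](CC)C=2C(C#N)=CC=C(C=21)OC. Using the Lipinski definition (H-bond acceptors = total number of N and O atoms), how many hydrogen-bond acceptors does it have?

4

N atoms: 2; O atoms: 2.
Lipinski HBA = 2 + 2 = 4.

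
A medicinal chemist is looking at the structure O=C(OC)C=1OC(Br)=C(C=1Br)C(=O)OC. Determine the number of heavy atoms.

Every atom symbol written in the SMILES (organic subset) is one heavy atom; implicit H are not written.
Heavy atoms by element → Br:2, C:8, O:5.
Total: 15.

15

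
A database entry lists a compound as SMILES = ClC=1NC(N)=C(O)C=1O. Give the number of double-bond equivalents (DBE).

3

Degree of unsaturation = (number of rings) + (number of π bonds).
Ring closures in the SMILES: 1.
π bonds: 2 double bonds (each 1 DoU) → 2 DoU from unsaturation.
Total DoU = 1 + 2 = 3.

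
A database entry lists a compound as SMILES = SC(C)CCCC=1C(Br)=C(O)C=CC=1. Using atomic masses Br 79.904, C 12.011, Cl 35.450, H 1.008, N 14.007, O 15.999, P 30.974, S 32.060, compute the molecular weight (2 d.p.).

First, the molecular formula is C11H15BrOS (counting implicit H from valence).
  Br: 1 × 79.904 = 79.904
  C: 11 × 12.011 = 132.121
  H: 15 × 1.008 = 15.120
  O: 1 × 15.999 = 15.999
  S: 1 × 32.060 = 32.060
Sum: 1×79.904 + 11×12.011 + 15×1.008 + 1×15.999 + 1×32.060 = 275.204 → 275.20 g/mol.

275.20 g/mol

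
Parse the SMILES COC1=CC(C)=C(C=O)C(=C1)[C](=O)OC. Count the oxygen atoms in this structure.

4

Scan the SMILES for O atoms (remember two-letter symbols like Cl and Br are single atoms).
Oxygen count: 4.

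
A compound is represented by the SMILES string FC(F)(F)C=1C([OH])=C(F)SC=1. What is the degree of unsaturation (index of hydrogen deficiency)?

3

Molecular formula: C5H2F4OS.
DoU = (2C + 2 + N − H − X) / 2, where X is the halogen count and O/S are ignored.
    = (2·5 + 2 + 0 − 2 − 4) / 2 = 6 / 2 = 3.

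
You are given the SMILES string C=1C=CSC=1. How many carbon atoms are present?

4

Count every carbon token in the SMILES (each C, including those in ring-closure positions and inside branches).
Carbon count: 4.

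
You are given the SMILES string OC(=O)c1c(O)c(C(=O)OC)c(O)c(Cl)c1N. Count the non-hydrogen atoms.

Every atom symbol written in the SMILES (organic subset) is one heavy atom; implicit H are not written.
Heavy atoms by element → C:9, Cl:1, N:1, O:6.
Total: 17.

17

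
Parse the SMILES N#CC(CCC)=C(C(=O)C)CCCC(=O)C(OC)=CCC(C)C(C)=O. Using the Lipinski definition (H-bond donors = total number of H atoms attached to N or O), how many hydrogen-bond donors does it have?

Donors: find every N or O and count the H atoms it carries.
  atom 1 (N): bond orders sum to 3 → 0 H
  atom 9 (O): bond orders sum to 2 → 0 H
  atom 15 (O): bond orders sum to 2 → 0 H
  atom 17 (O): bond orders sum to 2 → 0 H
  atom 25 (O): bond orders sum to 2 → 0 H
Lipinski HBD = 0.

0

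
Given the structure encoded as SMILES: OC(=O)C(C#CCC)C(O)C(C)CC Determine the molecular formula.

Walk through each heavy atom and fill implicit hydrogens from standard valence (C 4, N 3, O 2, S 2, halogen 1):
  atom 1: O, bond orders sum to 1 (valence 2) → 1 H
  atom 2: C, bond orders sum to 4 (valence 4) → 0 H
  atom 3: O, bond orders sum to 2 (valence 2) → 0 H
  atom 4: C, bond orders sum to 3 (valence 4) → 1 H
  atom 5: C, bond orders sum to 4 (valence 4) → 0 H
  atom 6: C, bond orders sum to 4 (valence 4) → 0 H
  atom 7: C, bond orders sum to 2 (valence 4) → 2 H
  atom 8: C, bond orders sum to 1 (valence 4) → 3 H
  atom 9: C, bond orders sum to 3 (valence 4) → 1 H
  atom 10: O, bond orders sum to 1 (valence 2) → 1 H
  atom 11: C, bond orders sum to 3 (valence 4) → 1 H
  atom 12: C, bond orders sum to 1 (valence 4) → 3 H
  atom 13: C, bond orders sum to 2 (valence 4) → 2 H
  atom 14: C, bond orders sum to 1 (valence 4) → 3 H
Totals → C:11, H:18, O:3.

C11H18O3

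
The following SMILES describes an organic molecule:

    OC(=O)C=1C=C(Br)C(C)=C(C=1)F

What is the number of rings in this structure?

In SMILES, each pair of matching ring-closure digits denotes one ring-closing bond; the number of such bonds equals the number of independent rings.
Ring-closure bonds here: 1.

1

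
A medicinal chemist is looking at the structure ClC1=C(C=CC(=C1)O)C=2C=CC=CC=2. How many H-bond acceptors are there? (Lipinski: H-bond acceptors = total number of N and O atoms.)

1

N atoms: 0; O atoms: 1.
Lipinski HBA = 0 + 1 = 1.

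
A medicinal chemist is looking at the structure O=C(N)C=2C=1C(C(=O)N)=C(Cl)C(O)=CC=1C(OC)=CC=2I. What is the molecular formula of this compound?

Walk through each heavy atom and fill implicit hydrogens from standard valence (C 4, N 3, O 2, S 2, halogen 1):
  atom 1: O, bond orders sum to 2 (valence 2) → 0 H
  atom 2: C, bond orders sum to 4 (valence 4) → 0 H
  atom 3: N, bond orders sum to 1 (valence 3) → 2 H
  atom 4: C, bond orders sum to 4 (valence 4) → 0 H
  atom 5: C, bond orders sum to 4 (valence 4) → 0 H
  atom 6: C, bond orders sum to 4 (valence 4) → 0 H
  atom 7: C, bond orders sum to 4 (valence 4) → 0 H
  atom 8: O, bond orders sum to 2 (valence 2) → 0 H
  atom 9: N, bond orders sum to 1 (valence 3) → 2 H
  atom 10: C, bond orders sum to 4 (valence 4) → 0 H
  atom 11: Cl (halogen, monovalent) → 0 H
  atom 12: C, bond orders sum to 4 (valence 4) → 0 H
  atom 13: O, bond orders sum to 1 (valence 2) → 1 H
  atom 14: C, bond orders sum to 3 (valence 4) → 1 H
  atom 15: C, bond orders sum to 4 (valence 4) → 0 H
  atom 16: C, bond orders sum to 4 (valence 4) → 0 H
  atom 17: O, bond orders sum to 2 (valence 2) → 0 H
  atom 18: C, bond orders sum to 1 (valence 4) → 3 H
  atom 19: C, bond orders sum to 3 (valence 4) → 1 H
  atom 20: C, bond orders sum to 4 (valence 4) → 0 H
  atom 21: I (halogen, monovalent) → 0 H
Totals → C:13, H:10, Cl:1, I:1, N:2, O:4.

C13H10ClIN2O4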